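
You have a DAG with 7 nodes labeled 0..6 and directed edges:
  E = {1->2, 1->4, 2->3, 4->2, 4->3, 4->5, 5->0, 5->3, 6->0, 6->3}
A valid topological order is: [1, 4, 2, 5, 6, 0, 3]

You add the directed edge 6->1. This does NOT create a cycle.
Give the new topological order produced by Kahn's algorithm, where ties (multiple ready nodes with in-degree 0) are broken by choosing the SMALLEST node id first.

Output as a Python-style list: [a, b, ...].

Old toposort: [1, 4, 2, 5, 6, 0, 3]
Added edge: 6->1
Position of 6 (4) > position of 1 (0). Must reorder: 6 must now come before 1.
Run Kahn's algorithm (break ties by smallest node id):
  initial in-degrees: [2, 1, 2, 4, 1, 1, 0]
  ready (indeg=0): [6]
  pop 6: indeg[0]->1; indeg[1]->0; indeg[3]->3 | ready=[1] | order so far=[6]
  pop 1: indeg[2]->1; indeg[4]->0 | ready=[4] | order so far=[6, 1]
  pop 4: indeg[2]->0; indeg[3]->2; indeg[5]->0 | ready=[2, 5] | order so far=[6, 1, 4]
  pop 2: indeg[3]->1 | ready=[5] | order so far=[6, 1, 4, 2]
  pop 5: indeg[0]->0; indeg[3]->0 | ready=[0, 3] | order so far=[6, 1, 4, 2, 5]
  pop 0: no out-edges | ready=[3] | order so far=[6, 1, 4, 2, 5, 0]
  pop 3: no out-edges | ready=[] | order so far=[6, 1, 4, 2, 5, 0, 3]
  Result: [6, 1, 4, 2, 5, 0, 3]

Answer: [6, 1, 4, 2, 5, 0, 3]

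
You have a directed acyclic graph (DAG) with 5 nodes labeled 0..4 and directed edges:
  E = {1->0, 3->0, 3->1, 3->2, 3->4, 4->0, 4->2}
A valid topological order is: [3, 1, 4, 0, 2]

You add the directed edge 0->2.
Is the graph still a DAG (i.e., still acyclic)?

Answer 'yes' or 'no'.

Given toposort: [3, 1, 4, 0, 2]
Position of 0: index 3; position of 2: index 4
New edge 0->2: forward
Forward edge: respects the existing order. Still a DAG, same toposort still valid.
Still a DAG? yes

Answer: yes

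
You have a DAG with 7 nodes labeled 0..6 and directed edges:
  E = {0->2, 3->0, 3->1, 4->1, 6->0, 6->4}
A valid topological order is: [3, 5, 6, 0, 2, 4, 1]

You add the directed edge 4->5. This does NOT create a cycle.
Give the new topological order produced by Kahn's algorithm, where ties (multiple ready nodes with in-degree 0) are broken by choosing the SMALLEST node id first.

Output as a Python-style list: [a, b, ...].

Answer: [3, 6, 0, 2, 4, 1, 5]

Derivation:
Old toposort: [3, 5, 6, 0, 2, 4, 1]
Added edge: 4->5
Position of 4 (5) > position of 5 (1). Must reorder: 4 must now come before 5.
Run Kahn's algorithm (break ties by smallest node id):
  initial in-degrees: [2, 2, 1, 0, 1, 1, 0]
  ready (indeg=0): [3, 6]
  pop 3: indeg[0]->1; indeg[1]->1 | ready=[6] | order so far=[3]
  pop 6: indeg[0]->0; indeg[4]->0 | ready=[0, 4] | order so far=[3, 6]
  pop 0: indeg[2]->0 | ready=[2, 4] | order so far=[3, 6, 0]
  pop 2: no out-edges | ready=[4] | order so far=[3, 6, 0, 2]
  pop 4: indeg[1]->0; indeg[5]->0 | ready=[1, 5] | order so far=[3, 6, 0, 2, 4]
  pop 1: no out-edges | ready=[5] | order so far=[3, 6, 0, 2, 4, 1]
  pop 5: no out-edges | ready=[] | order so far=[3, 6, 0, 2, 4, 1, 5]
  Result: [3, 6, 0, 2, 4, 1, 5]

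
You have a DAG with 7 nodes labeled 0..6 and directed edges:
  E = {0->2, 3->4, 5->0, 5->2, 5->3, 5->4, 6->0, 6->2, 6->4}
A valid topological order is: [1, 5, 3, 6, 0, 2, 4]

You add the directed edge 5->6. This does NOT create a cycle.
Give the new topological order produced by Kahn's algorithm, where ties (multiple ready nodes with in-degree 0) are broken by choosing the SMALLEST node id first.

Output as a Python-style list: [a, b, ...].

Answer: [1, 5, 3, 6, 0, 2, 4]

Derivation:
Old toposort: [1, 5, 3, 6, 0, 2, 4]
Added edge: 5->6
Position of 5 (1) < position of 6 (3). Old order still valid.
Run Kahn's algorithm (break ties by smallest node id):
  initial in-degrees: [2, 0, 3, 1, 3, 0, 1]
  ready (indeg=0): [1, 5]
  pop 1: no out-edges | ready=[5] | order so far=[1]
  pop 5: indeg[0]->1; indeg[2]->2; indeg[3]->0; indeg[4]->2; indeg[6]->0 | ready=[3, 6] | order so far=[1, 5]
  pop 3: indeg[4]->1 | ready=[6] | order so far=[1, 5, 3]
  pop 6: indeg[0]->0; indeg[2]->1; indeg[4]->0 | ready=[0, 4] | order so far=[1, 5, 3, 6]
  pop 0: indeg[2]->0 | ready=[2, 4] | order so far=[1, 5, 3, 6, 0]
  pop 2: no out-edges | ready=[4] | order so far=[1, 5, 3, 6, 0, 2]
  pop 4: no out-edges | ready=[] | order so far=[1, 5, 3, 6, 0, 2, 4]
  Result: [1, 5, 3, 6, 0, 2, 4]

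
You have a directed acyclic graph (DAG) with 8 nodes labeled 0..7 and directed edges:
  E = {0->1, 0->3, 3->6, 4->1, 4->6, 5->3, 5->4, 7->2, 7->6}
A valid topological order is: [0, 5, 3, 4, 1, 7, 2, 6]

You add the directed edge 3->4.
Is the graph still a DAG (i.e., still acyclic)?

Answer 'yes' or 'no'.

Given toposort: [0, 5, 3, 4, 1, 7, 2, 6]
Position of 3: index 2; position of 4: index 3
New edge 3->4: forward
Forward edge: respects the existing order. Still a DAG, same toposort still valid.
Still a DAG? yes

Answer: yes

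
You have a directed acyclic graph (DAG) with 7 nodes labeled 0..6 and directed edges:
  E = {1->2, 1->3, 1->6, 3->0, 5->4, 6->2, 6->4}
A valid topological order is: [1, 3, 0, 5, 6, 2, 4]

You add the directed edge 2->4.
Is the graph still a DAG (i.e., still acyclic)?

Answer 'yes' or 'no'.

Answer: yes

Derivation:
Given toposort: [1, 3, 0, 5, 6, 2, 4]
Position of 2: index 5; position of 4: index 6
New edge 2->4: forward
Forward edge: respects the existing order. Still a DAG, same toposort still valid.
Still a DAG? yes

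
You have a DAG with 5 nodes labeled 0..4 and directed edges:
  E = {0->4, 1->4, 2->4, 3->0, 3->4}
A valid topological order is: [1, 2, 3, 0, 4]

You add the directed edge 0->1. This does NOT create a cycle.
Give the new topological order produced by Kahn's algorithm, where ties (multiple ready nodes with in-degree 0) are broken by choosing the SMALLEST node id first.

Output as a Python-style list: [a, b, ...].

Old toposort: [1, 2, 3, 0, 4]
Added edge: 0->1
Position of 0 (3) > position of 1 (0). Must reorder: 0 must now come before 1.
Run Kahn's algorithm (break ties by smallest node id):
  initial in-degrees: [1, 1, 0, 0, 4]
  ready (indeg=0): [2, 3]
  pop 2: indeg[4]->3 | ready=[3] | order so far=[2]
  pop 3: indeg[0]->0; indeg[4]->2 | ready=[0] | order so far=[2, 3]
  pop 0: indeg[1]->0; indeg[4]->1 | ready=[1] | order so far=[2, 3, 0]
  pop 1: indeg[4]->0 | ready=[4] | order so far=[2, 3, 0, 1]
  pop 4: no out-edges | ready=[] | order so far=[2, 3, 0, 1, 4]
  Result: [2, 3, 0, 1, 4]

Answer: [2, 3, 0, 1, 4]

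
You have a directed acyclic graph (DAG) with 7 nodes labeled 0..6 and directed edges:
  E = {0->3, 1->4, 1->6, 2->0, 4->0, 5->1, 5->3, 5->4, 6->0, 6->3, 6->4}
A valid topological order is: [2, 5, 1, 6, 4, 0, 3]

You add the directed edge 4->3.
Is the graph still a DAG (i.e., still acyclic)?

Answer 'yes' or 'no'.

Answer: yes

Derivation:
Given toposort: [2, 5, 1, 6, 4, 0, 3]
Position of 4: index 4; position of 3: index 6
New edge 4->3: forward
Forward edge: respects the existing order. Still a DAG, same toposort still valid.
Still a DAG? yes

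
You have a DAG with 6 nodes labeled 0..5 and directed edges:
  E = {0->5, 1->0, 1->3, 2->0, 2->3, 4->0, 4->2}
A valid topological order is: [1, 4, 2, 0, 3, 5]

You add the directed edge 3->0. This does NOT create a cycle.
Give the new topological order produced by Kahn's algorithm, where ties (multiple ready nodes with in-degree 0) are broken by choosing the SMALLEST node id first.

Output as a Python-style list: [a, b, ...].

Answer: [1, 4, 2, 3, 0, 5]

Derivation:
Old toposort: [1, 4, 2, 0, 3, 5]
Added edge: 3->0
Position of 3 (4) > position of 0 (3). Must reorder: 3 must now come before 0.
Run Kahn's algorithm (break ties by smallest node id):
  initial in-degrees: [4, 0, 1, 2, 0, 1]
  ready (indeg=0): [1, 4]
  pop 1: indeg[0]->3; indeg[3]->1 | ready=[4] | order so far=[1]
  pop 4: indeg[0]->2; indeg[2]->0 | ready=[2] | order so far=[1, 4]
  pop 2: indeg[0]->1; indeg[3]->0 | ready=[3] | order so far=[1, 4, 2]
  pop 3: indeg[0]->0 | ready=[0] | order so far=[1, 4, 2, 3]
  pop 0: indeg[5]->0 | ready=[5] | order so far=[1, 4, 2, 3, 0]
  pop 5: no out-edges | ready=[] | order so far=[1, 4, 2, 3, 0, 5]
  Result: [1, 4, 2, 3, 0, 5]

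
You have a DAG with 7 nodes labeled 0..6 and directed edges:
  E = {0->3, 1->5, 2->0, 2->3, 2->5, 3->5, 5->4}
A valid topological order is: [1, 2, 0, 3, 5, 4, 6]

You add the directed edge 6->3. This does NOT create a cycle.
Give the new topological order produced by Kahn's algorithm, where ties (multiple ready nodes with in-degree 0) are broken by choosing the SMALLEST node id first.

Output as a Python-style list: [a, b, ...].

Answer: [1, 2, 0, 6, 3, 5, 4]

Derivation:
Old toposort: [1, 2, 0, 3, 5, 4, 6]
Added edge: 6->3
Position of 6 (6) > position of 3 (3). Must reorder: 6 must now come before 3.
Run Kahn's algorithm (break ties by smallest node id):
  initial in-degrees: [1, 0, 0, 3, 1, 3, 0]
  ready (indeg=0): [1, 2, 6]
  pop 1: indeg[5]->2 | ready=[2, 6] | order so far=[1]
  pop 2: indeg[0]->0; indeg[3]->2; indeg[5]->1 | ready=[0, 6] | order so far=[1, 2]
  pop 0: indeg[3]->1 | ready=[6] | order so far=[1, 2, 0]
  pop 6: indeg[3]->0 | ready=[3] | order so far=[1, 2, 0, 6]
  pop 3: indeg[5]->0 | ready=[5] | order so far=[1, 2, 0, 6, 3]
  pop 5: indeg[4]->0 | ready=[4] | order so far=[1, 2, 0, 6, 3, 5]
  pop 4: no out-edges | ready=[] | order so far=[1, 2, 0, 6, 3, 5, 4]
  Result: [1, 2, 0, 6, 3, 5, 4]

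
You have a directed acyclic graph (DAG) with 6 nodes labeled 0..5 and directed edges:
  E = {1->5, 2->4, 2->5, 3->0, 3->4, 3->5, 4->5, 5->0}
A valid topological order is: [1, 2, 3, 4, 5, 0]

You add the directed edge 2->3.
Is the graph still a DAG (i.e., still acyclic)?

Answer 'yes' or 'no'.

Answer: yes

Derivation:
Given toposort: [1, 2, 3, 4, 5, 0]
Position of 2: index 1; position of 3: index 2
New edge 2->3: forward
Forward edge: respects the existing order. Still a DAG, same toposort still valid.
Still a DAG? yes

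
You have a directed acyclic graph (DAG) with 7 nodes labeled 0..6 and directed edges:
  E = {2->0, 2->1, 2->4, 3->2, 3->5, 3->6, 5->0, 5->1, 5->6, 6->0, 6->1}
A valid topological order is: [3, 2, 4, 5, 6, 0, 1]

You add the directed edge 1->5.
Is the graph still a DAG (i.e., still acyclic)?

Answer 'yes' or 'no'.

Answer: no

Derivation:
Given toposort: [3, 2, 4, 5, 6, 0, 1]
Position of 1: index 6; position of 5: index 3
New edge 1->5: backward (u after v in old order)
Backward edge: old toposort is now invalid. Check if this creates a cycle.
Does 5 already reach 1? Reachable from 5: [0, 1, 5, 6]. YES -> cycle!
Still a DAG? no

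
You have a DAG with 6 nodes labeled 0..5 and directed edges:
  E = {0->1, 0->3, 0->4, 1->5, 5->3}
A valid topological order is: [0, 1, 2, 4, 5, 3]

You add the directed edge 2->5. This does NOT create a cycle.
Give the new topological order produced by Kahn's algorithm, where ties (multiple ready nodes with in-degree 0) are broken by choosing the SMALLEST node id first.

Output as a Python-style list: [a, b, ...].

Old toposort: [0, 1, 2, 4, 5, 3]
Added edge: 2->5
Position of 2 (2) < position of 5 (4). Old order still valid.
Run Kahn's algorithm (break ties by smallest node id):
  initial in-degrees: [0, 1, 0, 2, 1, 2]
  ready (indeg=0): [0, 2]
  pop 0: indeg[1]->0; indeg[3]->1; indeg[4]->0 | ready=[1, 2, 4] | order so far=[0]
  pop 1: indeg[5]->1 | ready=[2, 4] | order so far=[0, 1]
  pop 2: indeg[5]->0 | ready=[4, 5] | order so far=[0, 1, 2]
  pop 4: no out-edges | ready=[5] | order so far=[0, 1, 2, 4]
  pop 5: indeg[3]->0 | ready=[3] | order so far=[0, 1, 2, 4, 5]
  pop 3: no out-edges | ready=[] | order so far=[0, 1, 2, 4, 5, 3]
  Result: [0, 1, 2, 4, 5, 3]

Answer: [0, 1, 2, 4, 5, 3]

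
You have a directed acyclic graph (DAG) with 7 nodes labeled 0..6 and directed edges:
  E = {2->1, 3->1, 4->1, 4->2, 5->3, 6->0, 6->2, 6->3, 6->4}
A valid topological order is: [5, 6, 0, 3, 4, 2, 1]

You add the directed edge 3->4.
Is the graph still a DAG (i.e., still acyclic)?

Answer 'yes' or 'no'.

Given toposort: [5, 6, 0, 3, 4, 2, 1]
Position of 3: index 3; position of 4: index 4
New edge 3->4: forward
Forward edge: respects the existing order. Still a DAG, same toposort still valid.
Still a DAG? yes

Answer: yes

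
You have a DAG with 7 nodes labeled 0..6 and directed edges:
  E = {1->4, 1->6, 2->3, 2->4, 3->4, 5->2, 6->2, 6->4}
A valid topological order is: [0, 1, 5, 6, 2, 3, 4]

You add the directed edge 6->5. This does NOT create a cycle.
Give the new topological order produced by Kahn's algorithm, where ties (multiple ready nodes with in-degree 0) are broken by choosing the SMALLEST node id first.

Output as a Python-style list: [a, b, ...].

Answer: [0, 1, 6, 5, 2, 3, 4]

Derivation:
Old toposort: [0, 1, 5, 6, 2, 3, 4]
Added edge: 6->5
Position of 6 (3) > position of 5 (2). Must reorder: 6 must now come before 5.
Run Kahn's algorithm (break ties by smallest node id):
  initial in-degrees: [0, 0, 2, 1, 4, 1, 1]
  ready (indeg=0): [0, 1]
  pop 0: no out-edges | ready=[1] | order so far=[0]
  pop 1: indeg[4]->3; indeg[6]->0 | ready=[6] | order so far=[0, 1]
  pop 6: indeg[2]->1; indeg[4]->2; indeg[5]->0 | ready=[5] | order so far=[0, 1, 6]
  pop 5: indeg[2]->0 | ready=[2] | order so far=[0, 1, 6, 5]
  pop 2: indeg[3]->0; indeg[4]->1 | ready=[3] | order so far=[0, 1, 6, 5, 2]
  pop 3: indeg[4]->0 | ready=[4] | order so far=[0, 1, 6, 5, 2, 3]
  pop 4: no out-edges | ready=[] | order so far=[0, 1, 6, 5, 2, 3, 4]
  Result: [0, 1, 6, 5, 2, 3, 4]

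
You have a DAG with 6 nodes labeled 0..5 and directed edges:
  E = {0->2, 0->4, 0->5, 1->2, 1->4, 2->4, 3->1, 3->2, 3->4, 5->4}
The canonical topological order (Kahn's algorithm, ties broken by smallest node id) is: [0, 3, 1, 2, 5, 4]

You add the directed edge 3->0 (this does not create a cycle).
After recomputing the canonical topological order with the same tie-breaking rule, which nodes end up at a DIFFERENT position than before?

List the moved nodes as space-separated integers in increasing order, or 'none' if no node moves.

Answer: 0 3

Derivation:
Old toposort: [0, 3, 1, 2, 5, 4]
Added edge 3->0
Recompute Kahn (smallest-id tiebreak):
  initial in-degrees: [1, 1, 3, 0, 5, 1]
  ready (indeg=0): [3]
  pop 3: indeg[0]->0; indeg[1]->0; indeg[2]->2; indeg[4]->4 | ready=[0, 1] | order so far=[3]
  pop 0: indeg[2]->1; indeg[4]->3; indeg[5]->0 | ready=[1, 5] | order so far=[3, 0]
  pop 1: indeg[2]->0; indeg[4]->2 | ready=[2, 5] | order so far=[3, 0, 1]
  pop 2: indeg[4]->1 | ready=[5] | order so far=[3, 0, 1, 2]
  pop 5: indeg[4]->0 | ready=[4] | order so far=[3, 0, 1, 2, 5]
  pop 4: no out-edges | ready=[] | order so far=[3, 0, 1, 2, 5, 4]
New canonical toposort: [3, 0, 1, 2, 5, 4]
Compare positions:
  Node 0: index 0 -> 1 (moved)
  Node 1: index 2 -> 2 (same)
  Node 2: index 3 -> 3 (same)
  Node 3: index 1 -> 0 (moved)
  Node 4: index 5 -> 5 (same)
  Node 5: index 4 -> 4 (same)
Nodes that changed position: 0 3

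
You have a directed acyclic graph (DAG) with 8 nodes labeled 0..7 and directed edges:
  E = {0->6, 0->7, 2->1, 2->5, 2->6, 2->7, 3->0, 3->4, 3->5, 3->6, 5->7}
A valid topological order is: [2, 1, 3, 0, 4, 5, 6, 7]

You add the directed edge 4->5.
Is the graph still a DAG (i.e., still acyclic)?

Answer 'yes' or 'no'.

Answer: yes

Derivation:
Given toposort: [2, 1, 3, 0, 4, 5, 6, 7]
Position of 4: index 4; position of 5: index 5
New edge 4->5: forward
Forward edge: respects the existing order. Still a DAG, same toposort still valid.
Still a DAG? yes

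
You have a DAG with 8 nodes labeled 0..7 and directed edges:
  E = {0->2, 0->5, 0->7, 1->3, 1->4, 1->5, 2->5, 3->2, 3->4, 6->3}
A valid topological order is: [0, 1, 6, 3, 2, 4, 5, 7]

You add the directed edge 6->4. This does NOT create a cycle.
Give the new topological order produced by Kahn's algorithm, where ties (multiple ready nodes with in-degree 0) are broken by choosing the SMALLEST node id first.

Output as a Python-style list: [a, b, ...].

Old toposort: [0, 1, 6, 3, 2, 4, 5, 7]
Added edge: 6->4
Position of 6 (2) < position of 4 (5). Old order still valid.
Run Kahn's algorithm (break ties by smallest node id):
  initial in-degrees: [0, 0, 2, 2, 3, 3, 0, 1]
  ready (indeg=0): [0, 1, 6]
  pop 0: indeg[2]->1; indeg[5]->2; indeg[7]->0 | ready=[1, 6, 7] | order so far=[0]
  pop 1: indeg[3]->1; indeg[4]->2; indeg[5]->1 | ready=[6, 7] | order so far=[0, 1]
  pop 6: indeg[3]->0; indeg[4]->1 | ready=[3, 7] | order so far=[0, 1, 6]
  pop 3: indeg[2]->0; indeg[4]->0 | ready=[2, 4, 7] | order so far=[0, 1, 6, 3]
  pop 2: indeg[5]->0 | ready=[4, 5, 7] | order so far=[0, 1, 6, 3, 2]
  pop 4: no out-edges | ready=[5, 7] | order so far=[0, 1, 6, 3, 2, 4]
  pop 5: no out-edges | ready=[7] | order so far=[0, 1, 6, 3, 2, 4, 5]
  pop 7: no out-edges | ready=[] | order so far=[0, 1, 6, 3, 2, 4, 5, 7]
  Result: [0, 1, 6, 3, 2, 4, 5, 7]

Answer: [0, 1, 6, 3, 2, 4, 5, 7]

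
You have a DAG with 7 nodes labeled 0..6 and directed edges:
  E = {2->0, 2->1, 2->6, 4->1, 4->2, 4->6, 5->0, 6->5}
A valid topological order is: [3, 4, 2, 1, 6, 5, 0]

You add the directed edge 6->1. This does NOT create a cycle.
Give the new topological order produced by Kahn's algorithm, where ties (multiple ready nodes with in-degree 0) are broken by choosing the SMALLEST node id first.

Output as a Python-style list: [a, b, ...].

Old toposort: [3, 4, 2, 1, 6, 5, 0]
Added edge: 6->1
Position of 6 (4) > position of 1 (3). Must reorder: 6 must now come before 1.
Run Kahn's algorithm (break ties by smallest node id):
  initial in-degrees: [2, 3, 1, 0, 0, 1, 2]
  ready (indeg=0): [3, 4]
  pop 3: no out-edges | ready=[4] | order so far=[3]
  pop 4: indeg[1]->2; indeg[2]->0; indeg[6]->1 | ready=[2] | order so far=[3, 4]
  pop 2: indeg[0]->1; indeg[1]->1; indeg[6]->0 | ready=[6] | order so far=[3, 4, 2]
  pop 6: indeg[1]->0; indeg[5]->0 | ready=[1, 5] | order so far=[3, 4, 2, 6]
  pop 1: no out-edges | ready=[5] | order so far=[3, 4, 2, 6, 1]
  pop 5: indeg[0]->0 | ready=[0] | order so far=[3, 4, 2, 6, 1, 5]
  pop 0: no out-edges | ready=[] | order so far=[3, 4, 2, 6, 1, 5, 0]
  Result: [3, 4, 2, 6, 1, 5, 0]

Answer: [3, 4, 2, 6, 1, 5, 0]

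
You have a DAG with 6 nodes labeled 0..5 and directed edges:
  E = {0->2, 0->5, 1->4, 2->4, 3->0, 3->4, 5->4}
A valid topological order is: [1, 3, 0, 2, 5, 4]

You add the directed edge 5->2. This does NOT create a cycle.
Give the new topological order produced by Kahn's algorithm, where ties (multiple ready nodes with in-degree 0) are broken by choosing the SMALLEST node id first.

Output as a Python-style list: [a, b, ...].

Old toposort: [1, 3, 0, 2, 5, 4]
Added edge: 5->2
Position of 5 (4) > position of 2 (3). Must reorder: 5 must now come before 2.
Run Kahn's algorithm (break ties by smallest node id):
  initial in-degrees: [1, 0, 2, 0, 4, 1]
  ready (indeg=0): [1, 3]
  pop 1: indeg[4]->3 | ready=[3] | order so far=[1]
  pop 3: indeg[0]->0; indeg[4]->2 | ready=[0] | order so far=[1, 3]
  pop 0: indeg[2]->1; indeg[5]->0 | ready=[5] | order so far=[1, 3, 0]
  pop 5: indeg[2]->0; indeg[4]->1 | ready=[2] | order so far=[1, 3, 0, 5]
  pop 2: indeg[4]->0 | ready=[4] | order so far=[1, 3, 0, 5, 2]
  pop 4: no out-edges | ready=[] | order so far=[1, 3, 0, 5, 2, 4]
  Result: [1, 3, 0, 5, 2, 4]

Answer: [1, 3, 0, 5, 2, 4]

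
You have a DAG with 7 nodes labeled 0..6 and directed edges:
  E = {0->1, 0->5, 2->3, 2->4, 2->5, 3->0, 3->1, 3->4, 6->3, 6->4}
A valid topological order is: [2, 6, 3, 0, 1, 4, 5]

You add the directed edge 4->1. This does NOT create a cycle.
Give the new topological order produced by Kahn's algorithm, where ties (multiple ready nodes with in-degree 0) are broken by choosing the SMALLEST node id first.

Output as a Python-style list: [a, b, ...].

Old toposort: [2, 6, 3, 0, 1, 4, 5]
Added edge: 4->1
Position of 4 (5) > position of 1 (4). Must reorder: 4 must now come before 1.
Run Kahn's algorithm (break ties by smallest node id):
  initial in-degrees: [1, 3, 0, 2, 3, 2, 0]
  ready (indeg=0): [2, 6]
  pop 2: indeg[3]->1; indeg[4]->2; indeg[5]->1 | ready=[6] | order so far=[2]
  pop 6: indeg[3]->0; indeg[4]->1 | ready=[3] | order so far=[2, 6]
  pop 3: indeg[0]->0; indeg[1]->2; indeg[4]->0 | ready=[0, 4] | order so far=[2, 6, 3]
  pop 0: indeg[1]->1; indeg[5]->0 | ready=[4, 5] | order so far=[2, 6, 3, 0]
  pop 4: indeg[1]->0 | ready=[1, 5] | order so far=[2, 6, 3, 0, 4]
  pop 1: no out-edges | ready=[5] | order so far=[2, 6, 3, 0, 4, 1]
  pop 5: no out-edges | ready=[] | order so far=[2, 6, 3, 0, 4, 1, 5]
  Result: [2, 6, 3, 0, 4, 1, 5]

Answer: [2, 6, 3, 0, 4, 1, 5]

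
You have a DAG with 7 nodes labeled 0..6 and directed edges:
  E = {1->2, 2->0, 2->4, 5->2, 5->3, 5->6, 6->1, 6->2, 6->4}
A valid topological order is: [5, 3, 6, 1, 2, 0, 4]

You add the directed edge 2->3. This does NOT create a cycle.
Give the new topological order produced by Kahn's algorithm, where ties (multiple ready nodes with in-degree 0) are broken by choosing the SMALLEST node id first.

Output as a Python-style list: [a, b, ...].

Answer: [5, 6, 1, 2, 0, 3, 4]

Derivation:
Old toposort: [5, 3, 6, 1, 2, 0, 4]
Added edge: 2->3
Position of 2 (4) > position of 3 (1). Must reorder: 2 must now come before 3.
Run Kahn's algorithm (break ties by smallest node id):
  initial in-degrees: [1, 1, 3, 2, 2, 0, 1]
  ready (indeg=0): [5]
  pop 5: indeg[2]->2; indeg[3]->1; indeg[6]->0 | ready=[6] | order so far=[5]
  pop 6: indeg[1]->0; indeg[2]->1; indeg[4]->1 | ready=[1] | order so far=[5, 6]
  pop 1: indeg[2]->0 | ready=[2] | order so far=[5, 6, 1]
  pop 2: indeg[0]->0; indeg[3]->0; indeg[4]->0 | ready=[0, 3, 4] | order so far=[5, 6, 1, 2]
  pop 0: no out-edges | ready=[3, 4] | order so far=[5, 6, 1, 2, 0]
  pop 3: no out-edges | ready=[4] | order so far=[5, 6, 1, 2, 0, 3]
  pop 4: no out-edges | ready=[] | order so far=[5, 6, 1, 2, 0, 3, 4]
  Result: [5, 6, 1, 2, 0, 3, 4]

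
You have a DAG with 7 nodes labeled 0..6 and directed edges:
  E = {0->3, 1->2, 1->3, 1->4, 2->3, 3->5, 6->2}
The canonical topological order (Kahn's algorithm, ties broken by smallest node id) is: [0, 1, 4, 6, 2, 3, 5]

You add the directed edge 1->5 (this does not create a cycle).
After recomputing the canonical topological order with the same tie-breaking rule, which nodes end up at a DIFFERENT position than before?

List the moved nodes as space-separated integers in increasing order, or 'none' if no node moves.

Old toposort: [0, 1, 4, 6, 2, 3, 5]
Added edge 1->5
Recompute Kahn (smallest-id tiebreak):
  initial in-degrees: [0, 0, 2, 3, 1, 2, 0]
  ready (indeg=0): [0, 1, 6]
  pop 0: indeg[3]->2 | ready=[1, 6] | order so far=[0]
  pop 1: indeg[2]->1; indeg[3]->1; indeg[4]->0; indeg[5]->1 | ready=[4, 6] | order so far=[0, 1]
  pop 4: no out-edges | ready=[6] | order so far=[0, 1, 4]
  pop 6: indeg[2]->0 | ready=[2] | order so far=[0, 1, 4, 6]
  pop 2: indeg[3]->0 | ready=[3] | order so far=[0, 1, 4, 6, 2]
  pop 3: indeg[5]->0 | ready=[5] | order so far=[0, 1, 4, 6, 2, 3]
  pop 5: no out-edges | ready=[] | order so far=[0, 1, 4, 6, 2, 3, 5]
New canonical toposort: [0, 1, 4, 6, 2, 3, 5]
Compare positions:
  Node 0: index 0 -> 0 (same)
  Node 1: index 1 -> 1 (same)
  Node 2: index 4 -> 4 (same)
  Node 3: index 5 -> 5 (same)
  Node 4: index 2 -> 2 (same)
  Node 5: index 6 -> 6 (same)
  Node 6: index 3 -> 3 (same)
Nodes that changed position: none

Answer: none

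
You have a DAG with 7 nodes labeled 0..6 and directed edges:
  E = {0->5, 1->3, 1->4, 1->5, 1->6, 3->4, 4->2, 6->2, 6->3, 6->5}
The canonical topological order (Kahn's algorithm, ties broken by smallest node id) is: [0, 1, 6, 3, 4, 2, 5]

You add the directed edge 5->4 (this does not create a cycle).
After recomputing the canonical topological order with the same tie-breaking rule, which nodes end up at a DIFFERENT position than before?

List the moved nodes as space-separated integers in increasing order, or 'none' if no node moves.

Old toposort: [0, 1, 6, 3, 4, 2, 5]
Added edge 5->4
Recompute Kahn (smallest-id tiebreak):
  initial in-degrees: [0, 0, 2, 2, 3, 3, 1]
  ready (indeg=0): [0, 1]
  pop 0: indeg[5]->2 | ready=[1] | order so far=[0]
  pop 1: indeg[3]->1; indeg[4]->2; indeg[5]->1; indeg[6]->0 | ready=[6] | order so far=[0, 1]
  pop 6: indeg[2]->1; indeg[3]->0; indeg[5]->0 | ready=[3, 5] | order so far=[0, 1, 6]
  pop 3: indeg[4]->1 | ready=[5] | order so far=[0, 1, 6, 3]
  pop 5: indeg[4]->0 | ready=[4] | order so far=[0, 1, 6, 3, 5]
  pop 4: indeg[2]->0 | ready=[2] | order so far=[0, 1, 6, 3, 5, 4]
  pop 2: no out-edges | ready=[] | order so far=[0, 1, 6, 3, 5, 4, 2]
New canonical toposort: [0, 1, 6, 3, 5, 4, 2]
Compare positions:
  Node 0: index 0 -> 0 (same)
  Node 1: index 1 -> 1 (same)
  Node 2: index 5 -> 6 (moved)
  Node 3: index 3 -> 3 (same)
  Node 4: index 4 -> 5 (moved)
  Node 5: index 6 -> 4 (moved)
  Node 6: index 2 -> 2 (same)
Nodes that changed position: 2 4 5

Answer: 2 4 5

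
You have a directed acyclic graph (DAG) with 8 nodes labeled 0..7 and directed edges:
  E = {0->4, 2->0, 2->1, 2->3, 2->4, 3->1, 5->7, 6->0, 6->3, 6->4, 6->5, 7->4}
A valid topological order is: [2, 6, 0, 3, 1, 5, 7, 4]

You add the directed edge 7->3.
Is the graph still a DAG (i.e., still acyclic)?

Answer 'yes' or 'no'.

Given toposort: [2, 6, 0, 3, 1, 5, 7, 4]
Position of 7: index 6; position of 3: index 3
New edge 7->3: backward (u after v in old order)
Backward edge: old toposort is now invalid. Check if this creates a cycle.
Does 3 already reach 7? Reachable from 3: [1, 3]. NO -> still a DAG (reorder needed).
Still a DAG? yes

Answer: yes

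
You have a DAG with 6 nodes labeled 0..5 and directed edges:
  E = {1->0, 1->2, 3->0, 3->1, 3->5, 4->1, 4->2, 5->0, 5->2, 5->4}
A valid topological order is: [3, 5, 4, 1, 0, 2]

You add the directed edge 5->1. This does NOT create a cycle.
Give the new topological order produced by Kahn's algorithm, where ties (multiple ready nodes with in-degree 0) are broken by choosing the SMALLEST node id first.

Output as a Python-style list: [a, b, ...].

Old toposort: [3, 5, 4, 1, 0, 2]
Added edge: 5->1
Position of 5 (1) < position of 1 (3). Old order still valid.
Run Kahn's algorithm (break ties by smallest node id):
  initial in-degrees: [3, 3, 3, 0, 1, 1]
  ready (indeg=0): [3]
  pop 3: indeg[0]->2; indeg[1]->2; indeg[5]->0 | ready=[5] | order so far=[3]
  pop 5: indeg[0]->1; indeg[1]->1; indeg[2]->2; indeg[4]->0 | ready=[4] | order so far=[3, 5]
  pop 4: indeg[1]->0; indeg[2]->1 | ready=[1] | order so far=[3, 5, 4]
  pop 1: indeg[0]->0; indeg[2]->0 | ready=[0, 2] | order so far=[3, 5, 4, 1]
  pop 0: no out-edges | ready=[2] | order so far=[3, 5, 4, 1, 0]
  pop 2: no out-edges | ready=[] | order so far=[3, 5, 4, 1, 0, 2]
  Result: [3, 5, 4, 1, 0, 2]

Answer: [3, 5, 4, 1, 0, 2]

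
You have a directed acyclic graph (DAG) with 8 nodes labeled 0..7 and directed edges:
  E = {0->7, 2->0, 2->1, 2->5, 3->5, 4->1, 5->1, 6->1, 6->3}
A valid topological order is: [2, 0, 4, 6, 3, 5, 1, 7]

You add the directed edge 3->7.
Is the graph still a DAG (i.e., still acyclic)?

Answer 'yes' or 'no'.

Given toposort: [2, 0, 4, 6, 3, 5, 1, 7]
Position of 3: index 4; position of 7: index 7
New edge 3->7: forward
Forward edge: respects the existing order. Still a DAG, same toposort still valid.
Still a DAG? yes

Answer: yes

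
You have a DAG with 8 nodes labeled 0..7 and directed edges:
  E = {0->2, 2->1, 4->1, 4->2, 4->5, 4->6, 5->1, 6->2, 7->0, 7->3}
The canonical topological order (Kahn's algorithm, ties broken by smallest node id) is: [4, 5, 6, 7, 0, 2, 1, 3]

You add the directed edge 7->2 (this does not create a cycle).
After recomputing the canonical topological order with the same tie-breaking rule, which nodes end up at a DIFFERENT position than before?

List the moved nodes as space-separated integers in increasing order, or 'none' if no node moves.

Old toposort: [4, 5, 6, 7, 0, 2, 1, 3]
Added edge 7->2
Recompute Kahn (smallest-id tiebreak):
  initial in-degrees: [1, 3, 4, 1, 0, 1, 1, 0]
  ready (indeg=0): [4, 7]
  pop 4: indeg[1]->2; indeg[2]->3; indeg[5]->0; indeg[6]->0 | ready=[5, 6, 7] | order so far=[4]
  pop 5: indeg[1]->1 | ready=[6, 7] | order so far=[4, 5]
  pop 6: indeg[2]->2 | ready=[7] | order so far=[4, 5, 6]
  pop 7: indeg[0]->0; indeg[2]->1; indeg[3]->0 | ready=[0, 3] | order so far=[4, 5, 6, 7]
  pop 0: indeg[2]->0 | ready=[2, 3] | order so far=[4, 5, 6, 7, 0]
  pop 2: indeg[1]->0 | ready=[1, 3] | order so far=[4, 5, 6, 7, 0, 2]
  pop 1: no out-edges | ready=[3] | order so far=[4, 5, 6, 7, 0, 2, 1]
  pop 3: no out-edges | ready=[] | order so far=[4, 5, 6, 7, 0, 2, 1, 3]
New canonical toposort: [4, 5, 6, 7, 0, 2, 1, 3]
Compare positions:
  Node 0: index 4 -> 4 (same)
  Node 1: index 6 -> 6 (same)
  Node 2: index 5 -> 5 (same)
  Node 3: index 7 -> 7 (same)
  Node 4: index 0 -> 0 (same)
  Node 5: index 1 -> 1 (same)
  Node 6: index 2 -> 2 (same)
  Node 7: index 3 -> 3 (same)
Nodes that changed position: none

Answer: none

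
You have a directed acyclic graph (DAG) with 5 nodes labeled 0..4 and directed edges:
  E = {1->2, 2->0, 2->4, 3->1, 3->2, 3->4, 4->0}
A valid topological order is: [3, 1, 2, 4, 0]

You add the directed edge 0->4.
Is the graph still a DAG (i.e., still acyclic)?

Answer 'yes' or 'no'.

Answer: no

Derivation:
Given toposort: [3, 1, 2, 4, 0]
Position of 0: index 4; position of 4: index 3
New edge 0->4: backward (u after v in old order)
Backward edge: old toposort is now invalid. Check if this creates a cycle.
Does 4 already reach 0? Reachable from 4: [0, 4]. YES -> cycle!
Still a DAG? no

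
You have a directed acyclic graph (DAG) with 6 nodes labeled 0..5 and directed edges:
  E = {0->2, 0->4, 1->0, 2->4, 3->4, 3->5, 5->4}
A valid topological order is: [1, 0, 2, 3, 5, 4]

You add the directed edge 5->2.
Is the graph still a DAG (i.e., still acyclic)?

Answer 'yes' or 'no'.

Given toposort: [1, 0, 2, 3, 5, 4]
Position of 5: index 4; position of 2: index 2
New edge 5->2: backward (u after v in old order)
Backward edge: old toposort is now invalid. Check if this creates a cycle.
Does 2 already reach 5? Reachable from 2: [2, 4]. NO -> still a DAG (reorder needed).
Still a DAG? yes

Answer: yes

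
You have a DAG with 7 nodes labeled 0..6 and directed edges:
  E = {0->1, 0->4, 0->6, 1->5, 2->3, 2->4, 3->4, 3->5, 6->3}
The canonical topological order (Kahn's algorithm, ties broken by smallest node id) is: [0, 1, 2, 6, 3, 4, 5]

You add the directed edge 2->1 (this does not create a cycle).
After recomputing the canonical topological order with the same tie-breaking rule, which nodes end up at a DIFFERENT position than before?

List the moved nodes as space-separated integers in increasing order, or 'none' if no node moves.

Old toposort: [0, 1, 2, 6, 3, 4, 5]
Added edge 2->1
Recompute Kahn (smallest-id tiebreak):
  initial in-degrees: [0, 2, 0, 2, 3, 2, 1]
  ready (indeg=0): [0, 2]
  pop 0: indeg[1]->1; indeg[4]->2; indeg[6]->0 | ready=[2, 6] | order so far=[0]
  pop 2: indeg[1]->0; indeg[3]->1; indeg[4]->1 | ready=[1, 6] | order so far=[0, 2]
  pop 1: indeg[5]->1 | ready=[6] | order so far=[0, 2, 1]
  pop 6: indeg[3]->0 | ready=[3] | order so far=[0, 2, 1, 6]
  pop 3: indeg[4]->0; indeg[5]->0 | ready=[4, 5] | order so far=[0, 2, 1, 6, 3]
  pop 4: no out-edges | ready=[5] | order so far=[0, 2, 1, 6, 3, 4]
  pop 5: no out-edges | ready=[] | order so far=[0, 2, 1, 6, 3, 4, 5]
New canonical toposort: [0, 2, 1, 6, 3, 4, 5]
Compare positions:
  Node 0: index 0 -> 0 (same)
  Node 1: index 1 -> 2 (moved)
  Node 2: index 2 -> 1 (moved)
  Node 3: index 4 -> 4 (same)
  Node 4: index 5 -> 5 (same)
  Node 5: index 6 -> 6 (same)
  Node 6: index 3 -> 3 (same)
Nodes that changed position: 1 2

Answer: 1 2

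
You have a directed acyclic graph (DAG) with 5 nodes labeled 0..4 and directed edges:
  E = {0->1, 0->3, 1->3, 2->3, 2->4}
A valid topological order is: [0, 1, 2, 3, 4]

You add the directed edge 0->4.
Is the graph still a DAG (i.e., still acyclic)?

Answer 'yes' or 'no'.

Given toposort: [0, 1, 2, 3, 4]
Position of 0: index 0; position of 4: index 4
New edge 0->4: forward
Forward edge: respects the existing order. Still a DAG, same toposort still valid.
Still a DAG? yes

Answer: yes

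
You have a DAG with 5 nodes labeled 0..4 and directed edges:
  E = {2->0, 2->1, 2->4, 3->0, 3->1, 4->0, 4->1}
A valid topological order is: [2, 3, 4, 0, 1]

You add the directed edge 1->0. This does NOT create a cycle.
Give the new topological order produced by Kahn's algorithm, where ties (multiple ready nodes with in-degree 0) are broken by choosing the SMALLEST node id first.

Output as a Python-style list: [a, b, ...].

Answer: [2, 3, 4, 1, 0]

Derivation:
Old toposort: [2, 3, 4, 0, 1]
Added edge: 1->0
Position of 1 (4) > position of 0 (3). Must reorder: 1 must now come before 0.
Run Kahn's algorithm (break ties by smallest node id):
  initial in-degrees: [4, 3, 0, 0, 1]
  ready (indeg=0): [2, 3]
  pop 2: indeg[0]->3; indeg[1]->2; indeg[4]->0 | ready=[3, 4] | order so far=[2]
  pop 3: indeg[0]->2; indeg[1]->1 | ready=[4] | order so far=[2, 3]
  pop 4: indeg[0]->1; indeg[1]->0 | ready=[1] | order so far=[2, 3, 4]
  pop 1: indeg[0]->0 | ready=[0] | order so far=[2, 3, 4, 1]
  pop 0: no out-edges | ready=[] | order so far=[2, 3, 4, 1, 0]
  Result: [2, 3, 4, 1, 0]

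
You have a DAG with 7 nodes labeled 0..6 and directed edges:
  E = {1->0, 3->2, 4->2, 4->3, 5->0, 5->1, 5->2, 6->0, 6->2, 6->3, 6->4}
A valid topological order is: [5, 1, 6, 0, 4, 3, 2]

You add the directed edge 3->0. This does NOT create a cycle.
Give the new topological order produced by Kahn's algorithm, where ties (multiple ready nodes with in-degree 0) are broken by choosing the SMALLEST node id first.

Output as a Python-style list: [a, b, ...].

Answer: [5, 1, 6, 4, 3, 0, 2]

Derivation:
Old toposort: [5, 1, 6, 0, 4, 3, 2]
Added edge: 3->0
Position of 3 (5) > position of 0 (3). Must reorder: 3 must now come before 0.
Run Kahn's algorithm (break ties by smallest node id):
  initial in-degrees: [4, 1, 4, 2, 1, 0, 0]
  ready (indeg=0): [5, 6]
  pop 5: indeg[0]->3; indeg[1]->0; indeg[2]->3 | ready=[1, 6] | order so far=[5]
  pop 1: indeg[0]->2 | ready=[6] | order so far=[5, 1]
  pop 6: indeg[0]->1; indeg[2]->2; indeg[3]->1; indeg[4]->0 | ready=[4] | order so far=[5, 1, 6]
  pop 4: indeg[2]->1; indeg[3]->0 | ready=[3] | order so far=[5, 1, 6, 4]
  pop 3: indeg[0]->0; indeg[2]->0 | ready=[0, 2] | order so far=[5, 1, 6, 4, 3]
  pop 0: no out-edges | ready=[2] | order so far=[5, 1, 6, 4, 3, 0]
  pop 2: no out-edges | ready=[] | order so far=[5, 1, 6, 4, 3, 0, 2]
  Result: [5, 1, 6, 4, 3, 0, 2]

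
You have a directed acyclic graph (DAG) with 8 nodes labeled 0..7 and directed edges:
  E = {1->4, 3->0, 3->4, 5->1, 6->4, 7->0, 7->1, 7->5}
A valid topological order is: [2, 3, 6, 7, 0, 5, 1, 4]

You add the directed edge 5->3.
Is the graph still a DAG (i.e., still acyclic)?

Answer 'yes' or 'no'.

Answer: yes

Derivation:
Given toposort: [2, 3, 6, 7, 0, 5, 1, 4]
Position of 5: index 5; position of 3: index 1
New edge 5->3: backward (u after v in old order)
Backward edge: old toposort is now invalid. Check if this creates a cycle.
Does 3 already reach 5? Reachable from 3: [0, 3, 4]. NO -> still a DAG (reorder needed).
Still a DAG? yes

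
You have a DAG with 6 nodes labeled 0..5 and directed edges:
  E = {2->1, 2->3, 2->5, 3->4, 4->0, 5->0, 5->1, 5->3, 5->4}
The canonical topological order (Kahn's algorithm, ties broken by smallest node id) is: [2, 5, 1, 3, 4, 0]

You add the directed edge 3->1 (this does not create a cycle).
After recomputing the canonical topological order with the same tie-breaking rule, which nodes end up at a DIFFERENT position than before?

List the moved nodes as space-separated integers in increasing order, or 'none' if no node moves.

Answer: 1 3

Derivation:
Old toposort: [2, 5, 1, 3, 4, 0]
Added edge 3->1
Recompute Kahn (smallest-id tiebreak):
  initial in-degrees: [2, 3, 0, 2, 2, 1]
  ready (indeg=0): [2]
  pop 2: indeg[1]->2; indeg[3]->1; indeg[5]->0 | ready=[5] | order so far=[2]
  pop 5: indeg[0]->1; indeg[1]->1; indeg[3]->0; indeg[4]->1 | ready=[3] | order so far=[2, 5]
  pop 3: indeg[1]->0; indeg[4]->0 | ready=[1, 4] | order so far=[2, 5, 3]
  pop 1: no out-edges | ready=[4] | order so far=[2, 5, 3, 1]
  pop 4: indeg[0]->0 | ready=[0] | order so far=[2, 5, 3, 1, 4]
  pop 0: no out-edges | ready=[] | order so far=[2, 5, 3, 1, 4, 0]
New canonical toposort: [2, 5, 3, 1, 4, 0]
Compare positions:
  Node 0: index 5 -> 5 (same)
  Node 1: index 2 -> 3 (moved)
  Node 2: index 0 -> 0 (same)
  Node 3: index 3 -> 2 (moved)
  Node 4: index 4 -> 4 (same)
  Node 5: index 1 -> 1 (same)
Nodes that changed position: 1 3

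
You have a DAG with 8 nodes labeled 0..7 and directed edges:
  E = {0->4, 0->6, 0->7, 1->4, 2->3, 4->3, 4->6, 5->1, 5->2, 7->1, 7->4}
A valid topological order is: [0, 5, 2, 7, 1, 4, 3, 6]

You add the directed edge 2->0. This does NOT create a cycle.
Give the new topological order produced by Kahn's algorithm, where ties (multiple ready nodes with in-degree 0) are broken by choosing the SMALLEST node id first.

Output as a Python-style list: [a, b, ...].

Old toposort: [0, 5, 2, 7, 1, 4, 3, 6]
Added edge: 2->0
Position of 2 (2) > position of 0 (0). Must reorder: 2 must now come before 0.
Run Kahn's algorithm (break ties by smallest node id):
  initial in-degrees: [1, 2, 1, 2, 3, 0, 2, 1]
  ready (indeg=0): [5]
  pop 5: indeg[1]->1; indeg[2]->0 | ready=[2] | order so far=[5]
  pop 2: indeg[0]->0; indeg[3]->1 | ready=[0] | order so far=[5, 2]
  pop 0: indeg[4]->2; indeg[6]->1; indeg[7]->0 | ready=[7] | order so far=[5, 2, 0]
  pop 7: indeg[1]->0; indeg[4]->1 | ready=[1] | order so far=[5, 2, 0, 7]
  pop 1: indeg[4]->0 | ready=[4] | order so far=[5, 2, 0, 7, 1]
  pop 4: indeg[3]->0; indeg[6]->0 | ready=[3, 6] | order so far=[5, 2, 0, 7, 1, 4]
  pop 3: no out-edges | ready=[6] | order so far=[5, 2, 0, 7, 1, 4, 3]
  pop 6: no out-edges | ready=[] | order so far=[5, 2, 0, 7, 1, 4, 3, 6]
  Result: [5, 2, 0, 7, 1, 4, 3, 6]

Answer: [5, 2, 0, 7, 1, 4, 3, 6]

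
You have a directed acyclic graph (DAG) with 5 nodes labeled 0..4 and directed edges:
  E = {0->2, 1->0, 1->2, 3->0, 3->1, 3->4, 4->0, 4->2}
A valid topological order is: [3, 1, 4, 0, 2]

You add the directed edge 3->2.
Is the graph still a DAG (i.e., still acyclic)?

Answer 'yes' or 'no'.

Answer: yes

Derivation:
Given toposort: [3, 1, 4, 0, 2]
Position of 3: index 0; position of 2: index 4
New edge 3->2: forward
Forward edge: respects the existing order. Still a DAG, same toposort still valid.
Still a DAG? yes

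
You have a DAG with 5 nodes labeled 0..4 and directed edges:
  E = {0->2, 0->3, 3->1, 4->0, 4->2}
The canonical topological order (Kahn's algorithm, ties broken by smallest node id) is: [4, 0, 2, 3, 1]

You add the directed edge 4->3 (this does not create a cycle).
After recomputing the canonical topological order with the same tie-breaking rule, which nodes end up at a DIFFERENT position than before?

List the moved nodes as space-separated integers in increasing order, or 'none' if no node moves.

Answer: none

Derivation:
Old toposort: [4, 0, 2, 3, 1]
Added edge 4->3
Recompute Kahn (smallest-id tiebreak):
  initial in-degrees: [1, 1, 2, 2, 0]
  ready (indeg=0): [4]
  pop 4: indeg[0]->0; indeg[2]->1; indeg[3]->1 | ready=[0] | order so far=[4]
  pop 0: indeg[2]->0; indeg[3]->0 | ready=[2, 3] | order so far=[4, 0]
  pop 2: no out-edges | ready=[3] | order so far=[4, 0, 2]
  pop 3: indeg[1]->0 | ready=[1] | order so far=[4, 0, 2, 3]
  pop 1: no out-edges | ready=[] | order so far=[4, 0, 2, 3, 1]
New canonical toposort: [4, 0, 2, 3, 1]
Compare positions:
  Node 0: index 1 -> 1 (same)
  Node 1: index 4 -> 4 (same)
  Node 2: index 2 -> 2 (same)
  Node 3: index 3 -> 3 (same)
  Node 4: index 0 -> 0 (same)
Nodes that changed position: none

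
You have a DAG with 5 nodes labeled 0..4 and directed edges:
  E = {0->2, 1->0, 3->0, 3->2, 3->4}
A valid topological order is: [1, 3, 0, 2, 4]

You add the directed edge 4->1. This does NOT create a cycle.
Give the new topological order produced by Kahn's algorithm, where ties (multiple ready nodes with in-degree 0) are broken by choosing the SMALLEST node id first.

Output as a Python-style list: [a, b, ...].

Answer: [3, 4, 1, 0, 2]

Derivation:
Old toposort: [1, 3, 0, 2, 4]
Added edge: 4->1
Position of 4 (4) > position of 1 (0). Must reorder: 4 must now come before 1.
Run Kahn's algorithm (break ties by smallest node id):
  initial in-degrees: [2, 1, 2, 0, 1]
  ready (indeg=0): [3]
  pop 3: indeg[0]->1; indeg[2]->1; indeg[4]->0 | ready=[4] | order so far=[3]
  pop 4: indeg[1]->0 | ready=[1] | order so far=[3, 4]
  pop 1: indeg[0]->0 | ready=[0] | order so far=[3, 4, 1]
  pop 0: indeg[2]->0 | ready=[2] | order so far=[3, 4, 1, 0]
  pop 2: no out-edges | ready=[] | order so far=[3, 4, 1, 0, 2]
  Result: [3, 4, 1, 0, 2]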